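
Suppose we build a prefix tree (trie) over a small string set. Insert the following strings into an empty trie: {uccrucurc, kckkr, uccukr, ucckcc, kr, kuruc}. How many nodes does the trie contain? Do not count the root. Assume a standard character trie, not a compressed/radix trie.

25

Trie structure (* marks end of a word):
(root)
├─ k
│  ├─ c
│  │  └─ k
│  │     └─ k
│  │        └─ r *
│  ├─ r *
│  └─ u
│     └─ r
│        └─ u
│           └─ c *
└─ u
   └─ c
      └─ c
         ├─ k
         │  └─ c
         │     └─ c *
         ├─ r
         │  └─ u
         │     └─ c
         │        └─ u
         │           └─ r
         │              └─ c *
         └─ u
            └─ k
               └─ r *
Counting every labelled node above: 25.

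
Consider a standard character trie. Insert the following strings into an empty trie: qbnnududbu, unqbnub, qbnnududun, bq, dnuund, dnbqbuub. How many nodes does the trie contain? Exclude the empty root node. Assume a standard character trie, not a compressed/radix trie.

33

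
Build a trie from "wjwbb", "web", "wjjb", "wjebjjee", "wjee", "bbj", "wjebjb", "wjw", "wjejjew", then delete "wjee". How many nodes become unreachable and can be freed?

1

After clearing the end-marker at "wjee", prune upward until reaching a node still needed by another word.
The suffix "e" (1 node) is used only by "wjee"; the node for "wje" still has the child "b", so pruning stops there.
Nodes removed: 1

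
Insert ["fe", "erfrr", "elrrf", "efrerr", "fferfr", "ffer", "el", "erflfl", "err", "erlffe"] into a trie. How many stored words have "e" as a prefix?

7

Filter for entries beginning with "e":
Words under "e": efrerr, el, elrrf, erflfl, erfrr, erlffe, err
Count: 7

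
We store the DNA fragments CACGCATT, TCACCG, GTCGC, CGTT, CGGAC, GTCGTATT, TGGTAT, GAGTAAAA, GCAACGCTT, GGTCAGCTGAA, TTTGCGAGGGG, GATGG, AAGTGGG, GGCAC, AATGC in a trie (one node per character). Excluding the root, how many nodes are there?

Insert word by word; a character creates a node only if that edge doesn't already exist:
  "CACGCATT" → 8 new (C, A, C, G, C, A, T, T)
  "TCACCG" → 6 new (T, C, A, C, C, G)
  "GTCGC" → 5 new (G, T, C, G, C)
  "CGTT" → prefix "C" already present; 3 new (G, T, T)
  "CGGAC" → prefix "CG" already present; 3 new (G, A, C)
  "GTCGTATT" → prefix "GTCG" already present; 4 new (T, A, T, T)
  "TGGTAT" → prefix "T" already present; 5 new (G, G, T, A, T)
  "GAGTAAAA" → prefix "G" already present; 7 new (A, G, T, A, A, A, A)
  "GCAACGCTT" → prefix "G" already present; 8 new (C, A, A, C, G, C, T, T)
  "GGTCAGCTGAA" → prefix "G" already present; 10 new (G, T, C, A, G, C, T, G, A, A)
  "TTTGCGAGGGG" → prefix "T" already present; 10 new (T, T, G, C, G, A, G, G, G, G)
  "GATGG" → prefix "GA" already present; 3 new (T, G, G)
  "AAGTGGG" → 7 new (A, A, G, T, G, G, G)
  "GGCAC" → prefix "GG" already present; 3 new (C, A, C)
  "AATGC" → prefix "AA" already present; 3 new (T, G, C)
Total nodes = 8 + 6 + 5 + 3 + 3 + 4 + 5 + 7 + 8 + 10 + 10 + 3 + 7 + 3 + 3 = 85

85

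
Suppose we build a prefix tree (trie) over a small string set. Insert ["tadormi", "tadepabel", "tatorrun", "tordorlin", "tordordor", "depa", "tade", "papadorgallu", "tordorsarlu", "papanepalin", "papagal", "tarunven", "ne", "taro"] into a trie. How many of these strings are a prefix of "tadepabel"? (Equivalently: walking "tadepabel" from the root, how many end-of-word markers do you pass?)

2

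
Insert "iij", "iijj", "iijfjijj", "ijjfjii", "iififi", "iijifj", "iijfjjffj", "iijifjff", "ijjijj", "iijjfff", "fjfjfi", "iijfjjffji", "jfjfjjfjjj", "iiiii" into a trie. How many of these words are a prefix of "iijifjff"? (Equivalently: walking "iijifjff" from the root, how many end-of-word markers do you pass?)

3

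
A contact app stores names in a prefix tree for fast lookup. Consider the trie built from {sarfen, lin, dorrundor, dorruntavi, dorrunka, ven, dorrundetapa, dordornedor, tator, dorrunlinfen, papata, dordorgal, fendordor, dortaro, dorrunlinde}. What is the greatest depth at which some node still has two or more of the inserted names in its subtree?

Equivalently: take the maximum, over all pairs, of their longest common prefix length.
e.g. "dorrunlinde" and "dorrunlinfen" share the prefix "dorrunlin" of length 9; no pair shares a longer one.
Longest shared-prefix length: 9

9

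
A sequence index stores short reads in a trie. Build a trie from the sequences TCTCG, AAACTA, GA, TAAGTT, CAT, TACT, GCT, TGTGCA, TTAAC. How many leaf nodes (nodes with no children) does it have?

A leaf is a node with no children — equivalently, the end of a word that is not a proper prefix of any other stored word.
Those words: "AAACTA", "CAT", "GA", "GCT", "TAAGTT", "TACT", "TCTCG", "TGTGCA", "TTAAC"
Leaf count: 9

9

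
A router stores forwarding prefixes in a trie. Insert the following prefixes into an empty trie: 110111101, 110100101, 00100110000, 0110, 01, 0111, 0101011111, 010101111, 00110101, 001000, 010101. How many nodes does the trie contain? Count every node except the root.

Trace insertions, counting only characters that open a new branch:
  "110111101" → 9 new (1, 1, 0, 1, 1, 1, 1, 0, 1)
  "110100101" → prefix "1101" already present; 5 new (0, 0, 1, 0, 1)
  "00100110000" → 11 new (0, 0, 1, 0, 0, 1, 1, 0, 0, 0, 0)
  "0110" → prefix "0" already present; 3 new (1, 1, 0)
  "01" → prefix "01" already present; 0 new (none)
  "0111" → prefix "011" already present; 1 new (1)
  "0101011111" → prefix "01" already present; 8 new (0, 1, 0, 1, 1, 1, 1, 1)
  "010101111" → prefix "010101111" already present; 0 new (none)
  "00110101" → prefix "001" already present; 5 new (1, 0, 1, 0, 1)
  "001000" → prefix "00100" already present; 1 new (0)
  "010101" → prefix "010101" already present; 0 new (none)
Total nodes = 9 + 5 + 11 + 3 + 0 + 1 + 8 + 0 + 5 + 1 + 0 = 43

43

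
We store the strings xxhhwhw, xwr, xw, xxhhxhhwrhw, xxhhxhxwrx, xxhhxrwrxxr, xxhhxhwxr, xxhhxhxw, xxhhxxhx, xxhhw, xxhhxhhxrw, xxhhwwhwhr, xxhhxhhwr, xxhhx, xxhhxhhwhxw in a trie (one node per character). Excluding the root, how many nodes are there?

43

Insert word by word; a character creates a node only if that edge doesn't already exist:
  "xxhhwhw" → 7 new (x, x, h, h, w, h, w)
  "xwr" → prefix "x" already present; 2 new (w, r)
  "xw" → prefix "xw" already present; 0 new (none)
  "xxhhxhhwrhw" → prefix "xxhh" already present; 7 new (x, h, h, w, r, h, w)
  "xxhhxhxwrx" → prefix "xxhhxh" already present; 4 new (x, w, r, x)
  "xxhhxrwrxxr" → prefix "xxhhx" already present; 6 new (r, w, r, x, x, r)
  "xxhhxhwxr" → prefix "xxhhxh" already present; 3 new (w, x, r)
  "xxhhxhxw" → prefix "xxhhxhxw" already present; 0 new (none)
  "xxhhxxhx" → prefix "xxhhx" already present; 3 new (x, h, x)
  "xxhhw" → prefix "xxhhw" already present; 0 new (none)
  "xxhhxhhxrw" → prefix "xxhhxhh" already present; 3 new (x, r, w)
  "xxhhwwhwhr" → prefix "xxhhw" already present; 5 new (w, h, w, h, r)
  "xxhhxhhwr" → prefix "xxhhxhhwr" already present; 0 new (none)
  "xxhhx" → prefix "xxhhx" already present; 0 new (none)
  "xxhhxhhwhxw" → prefix "xxhhxhhw" already present; 3 new (h, x, w)
Total nodes = 7 + 2 + 0 + 7 + 4 + 6 + 3 + 0 + 3 + 0 + 3 + 5 + 0 + 0 + 3 = 43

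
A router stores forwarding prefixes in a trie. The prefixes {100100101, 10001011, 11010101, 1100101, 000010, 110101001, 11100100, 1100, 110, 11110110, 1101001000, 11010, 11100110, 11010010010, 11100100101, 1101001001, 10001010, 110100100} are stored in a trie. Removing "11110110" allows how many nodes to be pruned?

5

Walk "11110110" from the leaf back toward the root, removing each node that no remaining word uses.
The suffix "10110" (5 nodes) is used only by "11110110"; the node for "111" still has the child "0", so pruning stops there.
Nodes removed: 5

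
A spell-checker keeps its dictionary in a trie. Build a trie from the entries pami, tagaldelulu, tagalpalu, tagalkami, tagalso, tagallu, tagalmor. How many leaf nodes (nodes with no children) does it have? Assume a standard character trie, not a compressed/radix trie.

7

Leaves are exactly the stored words that no other stored word extends.
Those words: "pami", "tagaldelulu", "tagalkami", "tagallu", "tagalmor", "tagalpalu", "tagalso"
Leaf count: 7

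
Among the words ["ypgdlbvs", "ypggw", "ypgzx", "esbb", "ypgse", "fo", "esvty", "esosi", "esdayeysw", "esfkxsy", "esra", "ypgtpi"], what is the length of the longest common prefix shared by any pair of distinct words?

3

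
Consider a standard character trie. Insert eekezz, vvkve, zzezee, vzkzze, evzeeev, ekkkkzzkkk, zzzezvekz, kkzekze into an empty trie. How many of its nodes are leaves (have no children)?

8

A leaf is a node with no children — equivalently, the end of a word that is not a proper prefix of any other stored word.
Those words: "eekezz", "ekkkkzzkkk", "evzeeev", "kkzekze", "vvkve", "vzkzze", "zzezee", "zzzezvekz"
Leaf count: 8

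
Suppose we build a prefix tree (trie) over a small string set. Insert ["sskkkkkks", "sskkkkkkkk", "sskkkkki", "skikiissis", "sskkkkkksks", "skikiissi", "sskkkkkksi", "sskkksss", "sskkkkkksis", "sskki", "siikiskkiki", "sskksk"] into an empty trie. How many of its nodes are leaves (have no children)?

9

A leaf is a node with no children — equivalently, the end of a word that is not a proper prefix of any other stored word.
Those words: "siikiskkiki", "skikiissis", "sskki", "sskkkkki", "sskkkkkkkk", "sskkkkkksis", "sskkkkkksks", "sskkksss", "sskksk"
Leaf count: 9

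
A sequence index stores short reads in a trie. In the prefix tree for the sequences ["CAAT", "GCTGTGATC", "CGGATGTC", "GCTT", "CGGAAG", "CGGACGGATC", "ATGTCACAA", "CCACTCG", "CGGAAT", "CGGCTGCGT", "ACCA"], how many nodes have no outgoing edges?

11

Leaves are exactly the stored words that no other stored word extends.
Those words: "ACCA", "ATGTCACAA", "CAAT", "CCACTCG", "CGGAAG", "CGGAAT", "CGGACGGATC", "CGGATGTC", "CGGCTGCGT", "GCTGTGATC", "GCTT"
Leaf count: 11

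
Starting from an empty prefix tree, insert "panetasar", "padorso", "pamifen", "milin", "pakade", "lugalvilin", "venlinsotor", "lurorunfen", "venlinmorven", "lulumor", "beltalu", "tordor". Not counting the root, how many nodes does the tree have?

81

For each word, the new-node count is its length minus the longest prefix already in the trie:
  "panetasar" → 9 new (p, a, n, e, t, a, s, a, r)
  "padorso" → prefix "pa" already present; 5 new (d, o, r, s, o)
  "pamifen" → prefix "pa" already present; 5 new (m, i, f, e, n)
  "milin" → 5 new (m, i, l, i, n)
  "pakade" → prefix "pa" already present; 4 new (k, a, d, e)
  "lugalvilin" → 10 new (l, u, g, a, l, v, i, l, i, n)
  "venlinsotor" → 11 new (v, e, n, l, i, n, s, o, t, o, r)
  "lurorunfen" → prefix "lu" already present; 8 new (r, o, r, u, n, f, e, n)
  "venlinmorven" → prefix "venlin" already present; 6 new (m, o, r, v, e, n)
  "lulumor" → prefix "lu" already present; 5 new (l, u, m, o, r)
  "beltalu" → 7 new (b, e, l, t, a, l, u)
  "tordor" → 6 new (t, o, r, d, o, r)
Total nodes = 9 + 5 + 5 + 5 + 4 + 10 + 11 + 8 + 6 + 5 + 7 + 6 = 81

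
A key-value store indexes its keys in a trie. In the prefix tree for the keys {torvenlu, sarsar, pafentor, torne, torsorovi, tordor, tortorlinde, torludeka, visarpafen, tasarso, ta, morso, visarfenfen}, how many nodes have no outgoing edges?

Leaves are exactly the stored words that no other stored word extends.
Those words: "morso", "pafentor", "sarsar", "tasarso", "tordor", "torludeka", "torne", "torsorovi", "tortorlinde", "torvenlu", "visarfenfen", "visarpafen"
Leaf count: 12

12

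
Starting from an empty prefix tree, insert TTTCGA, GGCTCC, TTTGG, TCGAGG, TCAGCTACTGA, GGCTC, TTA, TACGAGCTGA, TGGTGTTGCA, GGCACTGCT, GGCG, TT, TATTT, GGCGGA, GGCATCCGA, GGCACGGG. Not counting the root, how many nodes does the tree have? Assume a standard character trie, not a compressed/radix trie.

For each word, the new-node count is its length minus the longest prefix already in the trie:
  "TTTCGA" → 6 new (T, T, T, C, G, A)
  "GGCTCC" → 6 new (G, G, C, T, C, C)
  "TTTGG" → prefix "TTT" already present; 2 new (G, G)
  "TCGAGG" → prefix "T" already present; 5 new (C, G, A, G, G)
  "TCAGCTACTGA" → prefix "TC" already present; 9 new (A, G, C, T, A, C, T, G, A)
  "GGCTC" → prefix "GGCTC" already present; 0 new (none)
  "TTA" → prefix "TT" already present; 1 new (A)
  "TACGAGCTGA" → prefix "T" already present; 9 new (A, C, G, A, G, C, T, G, A)
  "TGGTGTTGCA" → prefix "T" already present; 9 new (G, G, T, G, T, T, G, C, A)
  "GGCACTGCT" → prefix "GGC" already present; 6 new (A, C, T, G, C, T)
  "GGCG" → prefix "GGC" already present; 1 new (G)
  "TT" → prefix "TT" already present; 0 new (none)
  "TATTT" → prefix "TA" already present; 3 new (T, T, T)
  "GGCGGA" → prefix "GGCG" already present; 2 new (G, A)
  "GGCATCCGA" → prefix "GGCA" already present; 5 new (T, C, C, G, A)
  "GGCACGGG" → prefix "GGCAC" already present; 3 new (G, G, G)
Total nodes = 6 + 6 + 2 + 5 + 9 + 0 + 1 + 9 + 9 + 6 + 1 + 0 + 3 + 2 + 5 + 3 = 67

67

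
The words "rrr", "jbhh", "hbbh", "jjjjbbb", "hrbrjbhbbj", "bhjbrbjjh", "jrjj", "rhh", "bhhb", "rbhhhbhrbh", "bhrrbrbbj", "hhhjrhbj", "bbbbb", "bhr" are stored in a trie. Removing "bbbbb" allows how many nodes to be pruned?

Walk "bbbbb" from the leaf back toward the root, removing each node that no remaining word uses.
The suffix "bbbb" (4 nodes) is used only by "bbbbb"; the node for "b" still has the child "h", so pruning stops there.
Nodes removed: 4

4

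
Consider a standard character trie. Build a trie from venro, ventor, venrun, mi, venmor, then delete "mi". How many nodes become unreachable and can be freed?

Walk "mi" from the leaf back toward the root, removing each node that no remaining word uses.
No other word shares any prefix with "mi", so all 2 of its nodes go.
Nodes removed: 2

2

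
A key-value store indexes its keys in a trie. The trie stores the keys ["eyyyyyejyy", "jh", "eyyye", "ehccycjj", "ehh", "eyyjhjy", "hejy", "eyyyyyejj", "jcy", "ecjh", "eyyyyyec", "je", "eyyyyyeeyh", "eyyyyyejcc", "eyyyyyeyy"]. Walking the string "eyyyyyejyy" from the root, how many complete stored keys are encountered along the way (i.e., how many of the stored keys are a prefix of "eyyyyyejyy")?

Check each prefix of "eyyyyyejyy" against the stored set — each match is an end-marker on the path.
Prefixes of the query that are stored words: "eyyyyyejyy"
Count: 1

1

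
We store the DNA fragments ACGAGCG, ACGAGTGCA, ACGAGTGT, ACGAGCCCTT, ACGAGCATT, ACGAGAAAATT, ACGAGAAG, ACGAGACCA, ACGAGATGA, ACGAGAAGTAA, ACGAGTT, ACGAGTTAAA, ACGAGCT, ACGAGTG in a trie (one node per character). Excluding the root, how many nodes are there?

Trace insertions, counting only characters that open a new branch:
  "ACGAGCG" → 7 new (A, C, G, A, G, C, G)
  "ACGAGTGCA" → prefix "ACGAG" already present; 4 new (T, G, C, A)
  "ACGAGTGT" → prefix "ACGAGTG" already present; 1 new (T)
  "ACGAGCCCTT" → prefix "ACGAGC" already present; 4 new (C, C, T, T)
  "ACGAGCATT" → prefix "ACGAGC" already present; 3 new (A, T, T)
  "ACGAGAAAATT" → prefix "ACGAG" already present; 6 new (A, A, A, A, T, T)
  "ACGAGAAG" → prefix "ACGAGAA" already present; 1 new (G)
  "ACGAGACCA" → prefix "ACGAGA" already present; 3 new (C, C, A)
  "ACGAGATGA" → prefix "ACGAGA" already present; 3 new (T, G, A)
  "ACGAGAAGTAA" → prefix "ACGAGAAG" already present; 3 new (T, A, A)
  "ACGAGTT" → prefix "ACGAGT" already present; 1 new (T)
  "ACGAGTTAAA" → prefix "ACGAGTT" already present; 3 new (A, A, A)
  "ACGAGCT" → prefix "ACGAGC" already present; 1 new (T)
  "ACGAGTG" → prefix "ACGAGTG" already present; 0 new (none)
Total nodes = 7 + 4 + 1 + 4 + 3 + 6 + 1 + 3 + 3 + 3 + 1 + 3 + 1 + 0 = 40

40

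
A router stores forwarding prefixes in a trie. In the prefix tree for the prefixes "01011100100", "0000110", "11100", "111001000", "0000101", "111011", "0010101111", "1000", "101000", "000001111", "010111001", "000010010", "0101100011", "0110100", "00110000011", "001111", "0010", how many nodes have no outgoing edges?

14

Leaves are exactly the stored words that no other stored word extends.
Those words: "000001111", "000010010", "0000101", "0000110", "0010101111", "00110000011", "001111", "0101100011", "01011100100", "0110100", "1000", "101000", "111001000", "111011"
Leaf count: 14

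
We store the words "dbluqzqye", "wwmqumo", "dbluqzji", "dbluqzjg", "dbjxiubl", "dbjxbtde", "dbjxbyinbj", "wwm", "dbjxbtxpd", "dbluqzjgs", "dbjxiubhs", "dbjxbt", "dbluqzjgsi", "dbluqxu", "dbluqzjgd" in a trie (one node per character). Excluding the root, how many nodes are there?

44

Trace insertions, counting only characters that open a new branch:
  "dbluqzqye" → 9 new (d, b, l, u, q, z, q, y, e)
  "wwmqumo" → 7 new (w, w, m, q, u, m, o)
  "dbluqzji" → prefix "dbluqz" already present; 2 new (j, i)
  "dbluqzjg" → prefix "dbluqzj" already present; 1 new (g)
  "dbjxiubl" → prefix "db" already present; 6 new (j, x, i, u, b, l)
  "dbjxbtde" → prefix "dbjx" already present; 4 new (b, t, d, e)
  "dbjxbyinbj" → prefix "dbjxb" already present; 5 new (y, i, n, b, j)
  "wwm" → prefix "wwm" already present; 0 new (none)
  "dbjxbtxpd" → prefix "dbjxbt" already present; 3 new (x, p, d)
  "dbluqzjgs" → prefix "dbluqzjg" already present; 1 new (s)
  "dbjxiubhs" → prefix "dbjxiub" already present; 2 new (h, s)
  "dbjxbt" → prefix "dbjxbt" already present; 0 new (none)
  "dbluqzjgsi" → prefix "dbluqzjgs" already present; 1 new (i)
  "dbluqxu" → prefix "dbluq" already present; 2 new (x, u)
  "dbluqzjgd" → prefix "dbluqzjg" already present; 1 new (d)
Total nodes = 9 + 7 + 2 + 1 + 6 + 4 + 5 + 0 + 3 + 1 + 2 + 0 + 1 + 2 + 1 = 44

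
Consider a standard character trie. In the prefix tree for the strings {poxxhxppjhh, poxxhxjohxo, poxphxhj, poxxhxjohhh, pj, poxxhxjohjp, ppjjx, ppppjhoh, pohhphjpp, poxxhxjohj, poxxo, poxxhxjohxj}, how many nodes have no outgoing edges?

Leaves are exactly the stored words that no other stored word extends.
Those words: "pj", "pohhphjpp", "poxphxhj", "poxxhxjohhh", "poxxhxjohjp", "poxxhxjohxj", "poxxhxjohxo", "poxxhxppjhh", "poxxo", "ppjjx", "ppppjhoh"
Leaf count: 11

11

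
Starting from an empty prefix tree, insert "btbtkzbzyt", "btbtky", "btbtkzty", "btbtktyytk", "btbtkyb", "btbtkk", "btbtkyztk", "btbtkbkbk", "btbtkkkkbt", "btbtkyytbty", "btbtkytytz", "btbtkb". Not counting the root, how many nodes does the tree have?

Count nodes per top-level branch (shared prefixes stored once):
  'b'-branch (btbtkb, btbtkbkbk, btbtkk, btbtkkkkbt, btbtktyytk, btbtky, btbtkyb, btbtkytytz, btbtkyytbty, btbtkyztk, btbtkzbzyt, btbtkzty): 40 nodes
Sum: 40

40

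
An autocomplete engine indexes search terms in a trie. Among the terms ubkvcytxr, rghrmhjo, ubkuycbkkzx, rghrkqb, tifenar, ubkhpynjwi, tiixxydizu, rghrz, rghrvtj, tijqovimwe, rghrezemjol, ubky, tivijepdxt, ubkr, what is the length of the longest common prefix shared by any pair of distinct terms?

4

The deepest shared node is where two words last agree before diverging.
"rghrezemjol" and "rghrkqb" agree on "rghr" (4 characters) before diverging; nothing deeper is shared.
Longest shared-prefix length: 4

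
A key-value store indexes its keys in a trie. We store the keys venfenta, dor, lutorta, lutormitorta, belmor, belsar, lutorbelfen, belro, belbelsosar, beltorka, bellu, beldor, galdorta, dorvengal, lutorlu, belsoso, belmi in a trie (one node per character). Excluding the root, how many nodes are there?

80

Insert word by word; a character creates a node only if that edge doesn't already exist:
  "venfenta" → 8 new (v, e, n, f, e, n, t, a)
  "dor" → 3 new (d, o, r)
  "lutorta" → 7 new (l, u, t, o, r, t, a)
  "lutormitorta" → prefix "lutor" already present; 7 new (m, i, t, o, r, t, a)
  "belmor" → 6 new (b, e, l, m, o, r)
  "belsar" → prefix "bel" already present; 3 new (s, a, r)
  "lutorbelfen" → prefix "lutor" already present; 6 new (b, e, l, f, e, n)
  "belro" → prefix "bel" already present; 2 new (r, o)
  "belbelsosar" → prefix "bel" already present; 8 new (b, e, l, s, o, s, a, r)
  "beltorka" → prefix "bel" already present; 5 new (t, o, r, k, a)
  "bellu" → prefix "bel" already present; 2 new (l, u)
  "beldor" → prefix "bel" already present; 3 new (d, o, r)
  "galdorta" → 8 new (g, a, l, d, o, r, t, a)
  "dorvengal" → prefix "dor" already present; 6 new (v, e, n, g, a, l)
  "lutorlu" → prefix "lutor" already present; 2 new (l, u)
  "belsoso" → prefix "bels" already present; 3 new (o, s, o)
  "belmi" → prefix "belm" already present; 1 new (i)
Total nodes = 8 + 3 + 7 + 7 + 6 + 3 + 6 + 2 + 8 + 5 + 2 + 3 + 8 + 6 + 2 + 3 + 1 = 80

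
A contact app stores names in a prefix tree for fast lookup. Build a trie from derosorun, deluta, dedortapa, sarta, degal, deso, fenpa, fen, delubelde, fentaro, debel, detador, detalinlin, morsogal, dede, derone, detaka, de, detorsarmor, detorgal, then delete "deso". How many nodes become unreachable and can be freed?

Walk "deso" from the leaf back toward the root, removing each node that no remaining word uses.
The suffix "so" (2 nodes) is used only by "deso"; the node for "de" still has the child "r", so pruning stops there.
Nodes removed: 2

2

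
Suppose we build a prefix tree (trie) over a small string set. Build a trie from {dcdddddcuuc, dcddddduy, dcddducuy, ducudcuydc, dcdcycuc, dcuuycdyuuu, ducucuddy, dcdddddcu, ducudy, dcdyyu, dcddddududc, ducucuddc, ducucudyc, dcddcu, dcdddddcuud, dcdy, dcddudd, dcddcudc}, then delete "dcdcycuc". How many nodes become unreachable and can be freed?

5

A node on "dcdcycuc"'s path can go only if nothing else ends at it or branches off below it.
The suffix "cycuc" (5 nodes) is used only by "dcdcycuc"; the node for "dcd" still has the child "d", so pruning stops there.
Nodes removed: 5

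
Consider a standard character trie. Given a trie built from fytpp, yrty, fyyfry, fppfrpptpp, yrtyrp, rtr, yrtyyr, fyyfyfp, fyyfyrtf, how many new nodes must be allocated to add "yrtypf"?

2

The longest prefix of "yrtypf" already in the trie is "yrty" (length 4).
New nodes needed: |"yrtypf"| − 4 = 6 − 4 = 2.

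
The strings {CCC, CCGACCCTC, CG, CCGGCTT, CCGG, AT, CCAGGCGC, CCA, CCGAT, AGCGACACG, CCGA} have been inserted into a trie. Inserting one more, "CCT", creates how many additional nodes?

"CC" is already a path in the trie; the remaining "T" must be added.
New nodes needed: |"CCT"| − 2 = 3 − 2 = 1.

1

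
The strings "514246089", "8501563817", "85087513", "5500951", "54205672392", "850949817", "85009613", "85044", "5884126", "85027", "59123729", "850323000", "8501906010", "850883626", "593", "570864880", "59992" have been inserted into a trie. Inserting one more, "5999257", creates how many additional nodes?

"59992" is already a path in the trie; the remaining "57" must be added.
New nodes needed: |"5999257"| − 5 = 7 − 5 = 2.

2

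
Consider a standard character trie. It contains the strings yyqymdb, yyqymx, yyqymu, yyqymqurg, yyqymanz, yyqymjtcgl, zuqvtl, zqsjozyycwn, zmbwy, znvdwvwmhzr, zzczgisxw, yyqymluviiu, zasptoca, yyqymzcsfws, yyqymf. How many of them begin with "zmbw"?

1

Walk to "zmbw"; the words in its subtree are exactly those with that prefix.
Matches: "zmbwy"
Count: 1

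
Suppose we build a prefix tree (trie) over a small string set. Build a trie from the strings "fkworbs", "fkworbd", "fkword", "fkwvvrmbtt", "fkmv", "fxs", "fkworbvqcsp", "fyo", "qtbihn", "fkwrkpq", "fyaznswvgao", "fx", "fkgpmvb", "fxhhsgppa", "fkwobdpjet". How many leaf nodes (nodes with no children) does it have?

14

A leaf is a node with no children — equivalently, the end of a word that is not a proper prefix of any other stored word.
Those words: "fkgpmvb", "fkmv", "fkwobdpjet", "fkworbd", "fkworbs", "fkworbvqcsp", "fkword", "fkwrkpq", "fkwvvrmbtt", "fxhhsgppa", "fxs", "fyaznswvgao", "fyo", "qtbihn"
Leaf count: 14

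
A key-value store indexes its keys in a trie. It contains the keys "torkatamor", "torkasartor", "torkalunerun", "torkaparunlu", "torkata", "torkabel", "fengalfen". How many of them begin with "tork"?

Walk to "tork"; the words in its subtree are exactly those with that prefix.
Matches: "torkabel", "torkalunerun", "torkaparunlu", "torkasartor", "torkata", "torkatamor"
Count: 6

6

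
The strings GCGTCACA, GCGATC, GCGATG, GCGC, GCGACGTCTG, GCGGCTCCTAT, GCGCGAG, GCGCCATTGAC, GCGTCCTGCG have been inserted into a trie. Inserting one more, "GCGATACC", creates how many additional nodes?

"GCGAT" is already a path in the trie; the remaining "ACC" must be added.
New nodes needed: |"GCGATACC"| − 5 = 8 − 5 = 3.

3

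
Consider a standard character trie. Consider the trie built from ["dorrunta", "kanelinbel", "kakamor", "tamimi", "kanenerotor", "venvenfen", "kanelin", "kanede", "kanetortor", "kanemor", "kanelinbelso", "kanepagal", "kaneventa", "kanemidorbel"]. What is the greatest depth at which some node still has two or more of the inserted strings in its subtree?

The deepest shared node is where two words last agree before diverging.
"kanelinbel" and "kanelinbelso" agree on "kanelinbel" (10 characters) before diverging; nothing deeper is shared.
Longest shared-prefix length: 10

10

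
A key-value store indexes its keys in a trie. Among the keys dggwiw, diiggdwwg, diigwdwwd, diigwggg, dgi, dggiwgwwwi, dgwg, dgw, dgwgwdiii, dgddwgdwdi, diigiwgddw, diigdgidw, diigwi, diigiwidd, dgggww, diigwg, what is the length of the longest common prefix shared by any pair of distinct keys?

6

Look for the deepest trie node that still has at least two words in its subtree.
"diigiwgddw" and "diigiwidd" agree on "diigiw" (6 characters) before diverging; nothing deeper is shared.
Longest shared-prefix length: 6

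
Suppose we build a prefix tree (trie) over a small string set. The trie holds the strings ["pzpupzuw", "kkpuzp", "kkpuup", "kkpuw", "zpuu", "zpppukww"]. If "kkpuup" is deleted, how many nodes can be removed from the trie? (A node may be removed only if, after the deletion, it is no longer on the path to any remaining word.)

After clearing the end-marker at "kkpuup", prune upward until reaching a node still needed by another word.
The suffix "up" (2 nodes) is used only by "kkpuup"; the node for "kkpu" still has the child "z", so pruning stops there.
Nodes removed: 2

2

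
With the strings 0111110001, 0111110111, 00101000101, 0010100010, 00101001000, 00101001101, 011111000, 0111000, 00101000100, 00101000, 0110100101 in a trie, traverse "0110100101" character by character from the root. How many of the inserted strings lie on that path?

1

Check each prefix of "0110100101" against the stored set — each match is an end-marker on the path.
Prefixes of the query that are stored words: "0110100101"
Count: 1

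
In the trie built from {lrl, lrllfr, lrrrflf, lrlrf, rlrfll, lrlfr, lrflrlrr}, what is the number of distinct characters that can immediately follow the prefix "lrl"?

3

The children of the "lrl" node are the distinct next characters among strings starting with "lrl".
Characters that immediately follow "lrl" among the stored strings: {f, l, r}.
That node has 3 child edges.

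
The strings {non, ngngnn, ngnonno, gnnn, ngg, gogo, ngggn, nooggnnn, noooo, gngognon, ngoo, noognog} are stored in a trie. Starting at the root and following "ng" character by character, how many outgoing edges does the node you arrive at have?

3

Walk "ng" from the root, arriving at one node.
Characters that immediately follow "ng" among the stored strings: {g, n, o}.
That node has 3 child edges.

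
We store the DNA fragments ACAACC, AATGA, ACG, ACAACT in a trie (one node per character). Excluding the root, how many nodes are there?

Trace insertions, counting only characters that open a new branch:
  "ACAACC" → 6 new (A, C, A, A, C, C)
  "AATGA" → prefix "A" already present; 4 new (A, T, G, A)
  "ACG" → prefix "AC" already present; 1 new (G)
  "ACAACT" → prefix "ACAAC" already present; 1 new (T)
Total nodes = 6 + 4 + 1 + 1 = 12

12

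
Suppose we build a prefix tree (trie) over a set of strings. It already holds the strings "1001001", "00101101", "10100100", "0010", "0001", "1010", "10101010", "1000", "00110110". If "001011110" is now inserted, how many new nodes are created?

The longest prefix of "001011110" already in the trie is "001011" (length 6).
So 9 − 6 = 3 new nodes.

3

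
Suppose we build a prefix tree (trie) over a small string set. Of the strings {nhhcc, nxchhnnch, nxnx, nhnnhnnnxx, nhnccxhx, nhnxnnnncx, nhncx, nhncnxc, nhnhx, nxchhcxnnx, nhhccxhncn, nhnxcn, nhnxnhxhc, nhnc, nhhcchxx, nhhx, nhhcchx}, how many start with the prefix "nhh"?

5

Filter for entries beginning with "nhh":
Words under "nhh": nhhcc, nhhcchx, nhhcchxx, nhhccxhncn, nhhx
Count: 5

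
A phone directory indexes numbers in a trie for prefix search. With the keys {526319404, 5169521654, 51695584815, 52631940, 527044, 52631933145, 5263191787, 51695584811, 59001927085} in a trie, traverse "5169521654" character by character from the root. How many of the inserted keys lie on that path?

1

Walk "5169521654" from the root; an end-of-word marker is hit whenever a stored word is a prefix of "5169521654".
Prefixes of the query that are stored words: "5169521654"
Count: 1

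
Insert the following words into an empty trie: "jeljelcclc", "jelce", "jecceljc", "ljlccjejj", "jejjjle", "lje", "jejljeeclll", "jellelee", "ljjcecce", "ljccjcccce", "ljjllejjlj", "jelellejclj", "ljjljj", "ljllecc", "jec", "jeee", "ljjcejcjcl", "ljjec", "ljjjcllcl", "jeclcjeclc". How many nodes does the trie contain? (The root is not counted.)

For each word, the new-node count is its length minus the longest prefix already in the trie:
  "jeljelcclc" → 10 new (j, e, l, j, e, l, c, c, l, c)
  "jelce" → prefix "jel" already present; 2 new (c, e)
  "jecceljc" → prefix "je" already present; 6 new (c, c, e, l, j, c)
  "ljlccjejj" → 9 new (l, j, l, c, c, j, e, j, j)
  "jejjjle" → prefix "je" already present; 5 new (j, j, j, l, e)
  "lje" → prefix "lj" already present; 1 new (e)
  "jejljeeclll" → prefix "jej" already present; 8 new (l, j, e, e, c, l, l, l)
  "jellelee" → prefix "jel" already present; 5 new (l, e, l, e, e)
  "ljjcecce" → prefix "lj" already present; 6 new (j, c, e, c, c, e)
  "ljccjcccce" → prefix "lj" already present; 8 new (c, c, j, c, c, c, c, e)
  "ljjllejjlj" → prefix "ljj" already present; 7 new (l, l, e, j, j, l, j)
  "jelellejclj" → prefix "jel" already present; 8 new (e, l, l, e, j, c, l, j)
  "ljjljj" → prefix "ljjl" already present; 2 new (j, j)
  "ljllecc" → prefix "ljl" already present; 4 new (l, e, c, c)
  "jec" → prefix "jec" already present; 0 new (none)
  "jeee" → prefix "je" already present; 2 new (e, e)
  "ljjcejcjcl" → prefix "ljjce" already present; 5 new (j, c, j, c, l)
  "ljjec" → prefix "ljj" already present; 2 new (e, c)
  "ljjjcllcl" → prefix "ljj" already present; 6 new (j, c, l, l, c, l)
  "jeclcjeclc" → prefix "jec" already present; 7 new (l, c, j, e, c, l, c)
Total nodes = 10 + 2 + 6 + 9 + 5 + 1 + 8 + 5 + 6 + 8 + 7 + 8 + 2 + 4 + 0 + 2 + 5 + 2 + 6 + 7 = 103

103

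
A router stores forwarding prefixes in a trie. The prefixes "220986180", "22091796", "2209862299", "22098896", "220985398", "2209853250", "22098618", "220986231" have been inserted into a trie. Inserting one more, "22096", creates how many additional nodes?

1

Walking "22096" from the root, the first 4 characters ("2209") follow existing edges; "6" is the first miss.
New nodes needed: |"22096"| − 4 = 5 − 4 = 1.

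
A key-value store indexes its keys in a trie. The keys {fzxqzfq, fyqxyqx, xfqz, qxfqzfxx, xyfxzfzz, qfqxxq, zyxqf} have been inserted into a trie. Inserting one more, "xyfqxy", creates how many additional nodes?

3

Walking "xyfqxy" from the root, the first 3 characters ("xyf") follow existing edges; "q" is the first miss.
New nodes needed: |"xyfqxy"| − 3 = 6 − 3 = 3.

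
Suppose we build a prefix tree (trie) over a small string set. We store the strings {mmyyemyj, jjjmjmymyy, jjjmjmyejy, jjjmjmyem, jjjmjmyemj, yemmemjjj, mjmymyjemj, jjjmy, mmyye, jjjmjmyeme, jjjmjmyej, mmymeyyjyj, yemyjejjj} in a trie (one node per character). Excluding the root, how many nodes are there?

56

Trace insertions, counting only characters that open a new branch:
  "mmyyemyj" → 8 new (m, m, y, y, e, m, y, j)
  "jjjmjmymyy" → 10 new (j, j, j, m, j, m, y, m, y, y)
  "jjjmjmyejy" → prefix "jjjmjmy" already present; 3 new (e, j, y)
  "jjjmjmyem" → prefix "jjjmjmye" already present; 1 new (m)
  "jjjmjmyemj" → prefix "jjjmjmyem" already present; 1 new (j)
  "yemmemjjj" → 9 new (y, e, m, m, e, m, j, j, j)
  "mjmymyjemj" → prefix "m" already present; 9 new (j, m, y, m, y, j, e, m, j)
  "jjjmy" → prefix "jjjm" already present; 1 new (y)
  "mmyye" → prefix "mmyye" already present; 0 new (none)
  "jjjmjmyeme" → prefix "jjjmjmyem" already present; 1 new (e)
  "jjjmjmyej" → prefix "jjjmjmyej" already present; 0 new (none)
  "mmymeyyjyj" → prefix "mmy" already present; 7 new (m, e, y, y, j, y, j)
  "yemyjejjj" → prefix "yem" already present; 6 new (y, j, e, j, j, j)
Total nodes = 8 + 10 + 3 + 1 + 1 + 9 + 9 + 1 + 0 + 1 + 0 + 7 + 6 = 56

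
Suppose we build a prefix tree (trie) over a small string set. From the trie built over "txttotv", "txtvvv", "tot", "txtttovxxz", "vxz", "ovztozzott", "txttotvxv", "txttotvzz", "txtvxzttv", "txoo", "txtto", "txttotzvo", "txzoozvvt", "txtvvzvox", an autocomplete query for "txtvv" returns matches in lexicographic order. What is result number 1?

Filter for "txtvv…" and sort: "txtvvv", "txtvvzvox"
Position 1: txtvvv

txtvvv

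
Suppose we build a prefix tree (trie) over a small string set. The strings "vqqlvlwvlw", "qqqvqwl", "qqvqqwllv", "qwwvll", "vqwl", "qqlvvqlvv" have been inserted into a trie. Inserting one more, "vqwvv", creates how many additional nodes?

The longest prefix of "vqwvv" already in the trie is "vqw" (length 3).
New nodes needed: |"vqwvv"| − 3 = 5 − 3 = 2.

2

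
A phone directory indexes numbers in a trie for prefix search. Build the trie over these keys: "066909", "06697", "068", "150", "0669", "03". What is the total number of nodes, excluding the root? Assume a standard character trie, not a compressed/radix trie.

Count nodes per top-level branch (shared prefixes stored once):
  '0'-branch (03, 0669, 066909, 06697, 068): 9 nodes
  '1'-branch (150): 3 nodes
Sum: 12

12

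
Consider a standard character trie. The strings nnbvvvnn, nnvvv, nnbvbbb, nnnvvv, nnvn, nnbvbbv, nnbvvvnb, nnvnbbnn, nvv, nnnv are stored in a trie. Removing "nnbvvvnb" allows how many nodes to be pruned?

Walk "nnbvvvnb" from the leaf back toward the root, removing each node that no remaining word uses.
The suffix "b" (1 node) is used only by "nnbvvvnb"; the node for "nnbvvvn" still has the child "n", so pruning stops there.
Nodes removed: 1

1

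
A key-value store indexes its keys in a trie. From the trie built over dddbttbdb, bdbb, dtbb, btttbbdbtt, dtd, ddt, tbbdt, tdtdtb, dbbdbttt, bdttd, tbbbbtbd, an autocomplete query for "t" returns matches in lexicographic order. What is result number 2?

Filter for "t…" and sort: "tbbbbtbd", "tbbdt", "tdtdtb"
The 2nd is tbbdt.

tbbdt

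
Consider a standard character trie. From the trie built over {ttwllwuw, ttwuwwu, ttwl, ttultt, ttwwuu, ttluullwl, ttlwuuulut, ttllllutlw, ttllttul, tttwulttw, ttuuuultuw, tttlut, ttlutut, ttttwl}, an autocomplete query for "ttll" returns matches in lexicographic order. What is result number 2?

ttllttul

Words with prefix "ttll", in lexicographic order: "ttllllutlw", "ttllttul"
Position 2: ttllttul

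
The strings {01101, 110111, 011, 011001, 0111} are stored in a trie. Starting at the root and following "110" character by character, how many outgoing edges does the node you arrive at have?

1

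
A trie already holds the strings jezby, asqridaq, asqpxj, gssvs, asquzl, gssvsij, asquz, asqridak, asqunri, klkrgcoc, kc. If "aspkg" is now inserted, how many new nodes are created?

The longest prefix of "aspkg" already in the trie is "as" (length 2).
So 5 − 2 = 3 new nodes.

3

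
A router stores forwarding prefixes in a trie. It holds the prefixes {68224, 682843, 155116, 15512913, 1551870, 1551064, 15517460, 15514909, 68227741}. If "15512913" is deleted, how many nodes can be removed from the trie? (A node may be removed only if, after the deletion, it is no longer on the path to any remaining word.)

4

Walk "15512913" from the leaf back toward the root, removing each node that no remaining word uses.
The suffix "2913" (4 nodes) is used only by "15512913"; the node for "1551" still has the child "1", so pruning stops there.
Nodes removed: 4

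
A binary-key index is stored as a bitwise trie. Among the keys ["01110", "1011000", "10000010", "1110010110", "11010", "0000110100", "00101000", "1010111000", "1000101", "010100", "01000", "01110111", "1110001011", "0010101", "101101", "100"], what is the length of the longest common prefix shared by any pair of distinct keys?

6

Equivalently: take the maximum, over all pairs, of their longest common prefix length.
"00101000" and "0010101" agree on "001010" (6 characters) before diverging; nothing deeper is shared.
Longest shared-prefix length: 6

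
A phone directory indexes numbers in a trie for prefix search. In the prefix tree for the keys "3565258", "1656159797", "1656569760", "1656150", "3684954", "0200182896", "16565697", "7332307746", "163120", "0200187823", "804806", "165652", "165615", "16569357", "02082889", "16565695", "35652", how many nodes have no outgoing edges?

Leaves are exactly the stored words that no other stored word extends.
Those words: "0200182896", "0200187823", "02082889", "163120", "1656150", "1656159797", "165652", "16565695", "1656569760", "16569357", "3565258", "3684954", "7332307746", "804806"
Leaf count: 14

14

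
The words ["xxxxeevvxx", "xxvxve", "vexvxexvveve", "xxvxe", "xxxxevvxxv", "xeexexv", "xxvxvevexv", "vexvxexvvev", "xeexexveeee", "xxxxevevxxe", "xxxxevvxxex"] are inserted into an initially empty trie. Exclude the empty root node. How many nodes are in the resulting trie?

Insert word by word; a character creates a node only if that edge doesn't already exist:
  "xxxxeevvxx" → 10 new (x, x, x, x, e, e, v, v, x, x)
  "xxvxve" → prefix "xx" already present; 4 new (v, x, v, e)
  "vexvxexvveve" → 12 new (v, e, x, v, x, e, x, v, v, e, v, e)
  "xxvxe" → prefix "xxvx" already present; 1 new (e)
  "xxxxevvxxv" → prefix "xxxxe" already present; 5 new (v, v, x, x, v)
  "xeexexv" → prefix "x" already present; 6 new (e, e, x, e, x, v)
  "xxvxvevexv" → prefix "xxvxve" already present; 4 new (v, e, x, v)
  "vexvxexvvev" → prefix "vexvxexvvev" already present; 0 new (none)
  "xeexexveeee" → prefix "xeexexv" already present; 4 new (e, e, e, e)
  "xxxxevevxxe" → prefix "xxxxev" already present; 5 new (e, v, x, x, e)
  "xxxxevvxxex" → prefix "xxxxevvxx" already present; 2 new (e, x)
Total nodes = 10 + 4 + 12 + 1 + 5 + 6 + 4 + 0 + 4 + 5 + 2 = 53

53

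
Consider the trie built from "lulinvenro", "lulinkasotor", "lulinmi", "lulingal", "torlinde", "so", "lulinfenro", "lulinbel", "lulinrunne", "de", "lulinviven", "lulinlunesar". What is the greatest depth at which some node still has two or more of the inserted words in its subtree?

The deepest shared node is where two words last agree before diverging.
e.g. "lulinvenro" and "lulinviven" share the prefix "lulinv" of length 6; no pair shares a longer one.
Longest shared-prefix length: 6

6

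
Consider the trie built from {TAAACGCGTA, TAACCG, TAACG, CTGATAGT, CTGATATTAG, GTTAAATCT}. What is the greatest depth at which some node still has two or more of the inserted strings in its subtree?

Look for the deepest trie node that still has at least two words in its subtree.
e.g. "CTGATAGT" and "CTGATATTAG" share the prefix "CTGATA" of length 6; no pair shares a longer one.
Longest shared-prefix length: 6

6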